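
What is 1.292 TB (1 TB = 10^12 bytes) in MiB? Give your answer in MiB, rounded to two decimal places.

1,232,147.22 MiB

1.292 TB = 1.292 × 10^12 bytes = 1,292,000,000,000 bytes
1 MiB = 1,048,576 bytes
1,292,000,000,000 / 1,048,576 = 1,232,147.22 MiB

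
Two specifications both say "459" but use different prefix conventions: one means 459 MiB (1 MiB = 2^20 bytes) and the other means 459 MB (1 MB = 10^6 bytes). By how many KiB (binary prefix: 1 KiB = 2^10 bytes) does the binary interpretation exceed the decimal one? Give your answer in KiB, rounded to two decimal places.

21,773.81 KiB

459 MiB = 459 × 1,048,576 = 481,296,384 bytes
459 MB = 459 × 1,000,000 = 459,000,000 bytes
difference = 22,296,384 bytes
22,296,384 / 1,024 = 21,773.81 KiB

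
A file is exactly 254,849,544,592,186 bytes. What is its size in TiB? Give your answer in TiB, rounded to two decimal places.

231.78 TiB

254,849,544,592,186 bytes given.
1 TiB = 2^40 bytes = 1,099,511,627,776 bytes
254,849,544,592,186 / 1,099,511,627,776 = 231.78 TiB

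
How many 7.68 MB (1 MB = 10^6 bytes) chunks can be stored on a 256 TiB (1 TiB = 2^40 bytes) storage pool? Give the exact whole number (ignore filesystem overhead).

Capacity: 256 TiB = 281,474,976,710,656 bytes
Per item: 7.68 MB = 7,680,000 bytes
⌊281,474,976,710,656 / 7,680,000⌋ = 36,650,387

36,650,387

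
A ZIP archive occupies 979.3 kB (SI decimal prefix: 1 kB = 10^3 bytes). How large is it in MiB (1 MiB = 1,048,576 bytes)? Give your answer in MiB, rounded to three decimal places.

0.934 MiB

979.3 kB × 1,000 bytes/kB = 979,300 bytes
1 MiB = 1,048,576 bytes
979,300 / 1,048,576 = 0.934 MiB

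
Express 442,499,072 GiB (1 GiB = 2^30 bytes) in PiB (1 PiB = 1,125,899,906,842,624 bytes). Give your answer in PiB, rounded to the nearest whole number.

422 PiB

442,499,072 GiB = 442,499,072 × 2^30 bytes = 475,129,760,687,587,328 bytes
1 PiB = 2^50 bytes = 1,125,899,906,842,624 bytes
475,129,760,687,587,328 / 1,125,899,906,842,624 = 422 PiB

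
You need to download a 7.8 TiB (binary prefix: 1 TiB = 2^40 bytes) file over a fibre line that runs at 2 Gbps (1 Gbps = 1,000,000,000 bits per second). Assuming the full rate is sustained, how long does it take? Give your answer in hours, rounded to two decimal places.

7.8 TiB = 8,576,190,696,652.8 bytes = 68,609,525,573,222.4 bits
2 Gbps = 2,000,000,000 bits/s
time = 68,609,525,573,222.4 / 2,000,000,000 = 34,304.7628 s
34,304.7628 s / 3600 = 9.53 hours

9.53 hours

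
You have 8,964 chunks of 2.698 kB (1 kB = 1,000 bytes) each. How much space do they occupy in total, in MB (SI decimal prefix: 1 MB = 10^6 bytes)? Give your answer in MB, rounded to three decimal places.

24.185 MB

Total = 8,964 × 2.698 kB = 24184.872 kB
= 24184.872 × 1,000 bytes = 24,184,872 bytes
1 MB = 1,000,000 bytes
24,184,872 / 1,000,000 = 24.185 MB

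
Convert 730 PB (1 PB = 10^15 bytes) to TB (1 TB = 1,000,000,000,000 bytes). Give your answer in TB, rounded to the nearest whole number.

730,000 TB

730 PB = 730 × 10^15 bytes = 730,000,000,000,000,000 bytes
1 TB = 10^12 bytes = 1,000,000,000,000 bytes
730,000,000,000,000,000 / 1,000,000,000,000 = 730,000 TB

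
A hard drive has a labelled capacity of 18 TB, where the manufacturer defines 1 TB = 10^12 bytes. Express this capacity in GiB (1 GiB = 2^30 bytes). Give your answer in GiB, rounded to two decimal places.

18 TB = 18 × 10^12 bytes = 18,000,000,000,000 bytes
1 GiB = 1,073,741,824 bytes
18,000,000,000,000 / 1,073,741,824 = 16,763.81 GiB

16,763.81 GiB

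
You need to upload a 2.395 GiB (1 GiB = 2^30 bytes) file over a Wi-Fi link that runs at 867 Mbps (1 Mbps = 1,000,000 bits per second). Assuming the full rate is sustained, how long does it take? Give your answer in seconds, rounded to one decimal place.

2.395 GiB = 2,571,611,668.48 bytes = 20,572,893,347.84 bits
867 Mbps = 867,000,000 bits/s
time = 20,572,893,347.84 / 867,000,000 = 23.7 s

23.7 seconds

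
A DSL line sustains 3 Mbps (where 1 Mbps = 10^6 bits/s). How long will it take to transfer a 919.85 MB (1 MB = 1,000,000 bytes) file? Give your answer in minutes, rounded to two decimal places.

40.88 minutes

919.85 MB = 919,850,000 bytes = 7,358,800,000 bits
3 Mbps = 3,000,000 bits/s
time = 7,358,800,000 / 3,000,000 = 2,452.933 s
2,452.933 s / 60 = 40.88 minutes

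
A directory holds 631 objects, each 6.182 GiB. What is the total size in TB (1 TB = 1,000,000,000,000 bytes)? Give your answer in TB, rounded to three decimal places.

Total = 631 × 6.182 GiB = 3900.842 GiB
= 3900.842 × 1,073,741,824 bytes = 4,188,497,204,215.808 bytes
1 TB = 1,000,000,000,000 bytes
4,188,497,204,215.808 / 1,000,000,000,000 = 4.188 TB

4.188 TB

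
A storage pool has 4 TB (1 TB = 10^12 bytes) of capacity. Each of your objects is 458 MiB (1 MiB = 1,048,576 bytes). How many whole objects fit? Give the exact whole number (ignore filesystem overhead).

8,329

Capacity: 4 TB = 4,000,000,000,000 bytes
Per item: 458 MiB = 480,247,808 bytes
⌊4,000,000,000,000 / 480,247,808⌋ = 8,329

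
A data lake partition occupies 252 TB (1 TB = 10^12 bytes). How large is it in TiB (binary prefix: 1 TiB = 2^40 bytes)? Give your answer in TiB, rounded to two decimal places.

252 TB × 1,000,000,000,000 bytes/TB = 252,000,000,000,000 bytes
1 TiB = 2^40 bytes = 1,099,511,627,776 bytes
252,000,000,000,000 / 1,099,511,627,776 = 229.19 TiB

229.19 TiB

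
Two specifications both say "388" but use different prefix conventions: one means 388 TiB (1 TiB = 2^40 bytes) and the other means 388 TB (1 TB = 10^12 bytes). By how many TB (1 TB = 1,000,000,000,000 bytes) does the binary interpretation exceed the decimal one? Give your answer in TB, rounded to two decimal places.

38.61 TB

388 TiB = 388 × 1,099,511,627,776 = 426,610,511,577,088 bytes
388 TB = 388 × 1,000,000,000,000 = 388,000,000,000,000 bytes
difference = 38,610,511,577,088 bytes
38,610,511,577,088 / 1,000,000,000,000 = 38.61 TB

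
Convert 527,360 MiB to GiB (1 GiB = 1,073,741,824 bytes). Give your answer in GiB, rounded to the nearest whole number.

515 GiB

527,360 MiB = 527,360 × 2^20 bytes = 552,977,039,360 bytes
1 GiB = 1,073,741,824 bytes
552,977,039,360 / 1,073,741,824 = 515 GiB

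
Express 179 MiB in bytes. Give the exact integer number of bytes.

179 × 1,048,576 = 187,695,104 bytes

187,695,104 bytes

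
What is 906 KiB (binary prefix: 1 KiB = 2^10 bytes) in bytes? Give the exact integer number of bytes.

927,744 bytes

906 × 1,024 = 927,744 bytes  (1 KiB = 2^10 bytes)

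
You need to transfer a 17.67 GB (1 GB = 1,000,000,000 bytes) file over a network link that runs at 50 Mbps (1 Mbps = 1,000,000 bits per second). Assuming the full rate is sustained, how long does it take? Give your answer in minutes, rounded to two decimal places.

47.12 minutes

17.67 GB = 17,670,000,000 bytes = 141,360,000,000 bits
50 Mbps = 50,000,000 bits/s
time = 141,360,000,000 / 50,000,000 = 2,827.200 s
2,827.200 s / 60 = 47.12 minutes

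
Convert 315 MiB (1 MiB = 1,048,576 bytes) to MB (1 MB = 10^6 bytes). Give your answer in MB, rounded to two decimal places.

315 MiB × 1,048,576 bytes/MiB = 330,301,440 bytes
1 MB = 1,000,000 bytes
330,301,440 / 1,000,000 = 330.30 MB

330.30 MB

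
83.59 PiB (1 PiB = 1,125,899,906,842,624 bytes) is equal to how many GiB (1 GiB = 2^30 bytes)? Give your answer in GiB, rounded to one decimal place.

87,650,467.8 GiB

83.59 PiB = 83.59 × 2^50 bytes = 94,113,973,212,974,940.16 bytes
1 GiB = 2^30 bytes = 1,073,741,824 bytes
94,113,973,212,974,940.16 / 1,073,741,824 = 87,650,467.8 GiB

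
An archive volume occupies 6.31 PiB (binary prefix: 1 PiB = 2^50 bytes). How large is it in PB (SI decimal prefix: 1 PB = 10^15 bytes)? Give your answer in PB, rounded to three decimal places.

6.31 PiB = 6.31 × 2^50 bytes = 7,104,428,412,176,957.44 bytes
1 PB = 1,000,000,000,000,000 bytes
7,104,428,412,176,957.44 / 1,000,000,000,000,000 = 7.104 PB

7.104 PB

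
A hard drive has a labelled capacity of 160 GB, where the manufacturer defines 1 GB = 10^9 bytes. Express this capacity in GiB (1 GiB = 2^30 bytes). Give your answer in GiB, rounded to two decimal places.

160 GB = 160 × 10^9 bytes = 160,000,000,000 bytes
1 GiB = 1,073,741,824 bytes
160,000,000,000 / 1,073,741,824 = 149.01 GiB

149.01 GiB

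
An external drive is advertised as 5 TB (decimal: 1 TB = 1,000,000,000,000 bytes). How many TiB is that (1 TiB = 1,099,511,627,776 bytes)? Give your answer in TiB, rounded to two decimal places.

4.55 TiB

5 TB = 5 × 10^12 bytes = 5,000,000,000,000 bytes
1 TiB = 1,099,511,627,776 bytes
5,000,000,000,000 / 1,099,511,627,776 = 4.55 TiB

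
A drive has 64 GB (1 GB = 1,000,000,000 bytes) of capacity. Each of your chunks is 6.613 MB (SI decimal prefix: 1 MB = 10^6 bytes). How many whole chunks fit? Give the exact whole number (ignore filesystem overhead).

9,677

Capacity: 64 GB = 64,000,000,000 bytes
Per item: 6.613 MB = 6,613,000 bytes
⌊64,000,000,000 / 6,613,000⌋ = 9,677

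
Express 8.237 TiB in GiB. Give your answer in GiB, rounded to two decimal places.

8,434.69 GiB

8.237 TiB = 8.237 × 2^40 bytes = 9,056,677,277,990.912 bytes
1 GiB = 2^30 bytes = 1,073,741,824 bytes
9,056,677,277,990.912 / 1,073,741,824 = 8,434.69 GiB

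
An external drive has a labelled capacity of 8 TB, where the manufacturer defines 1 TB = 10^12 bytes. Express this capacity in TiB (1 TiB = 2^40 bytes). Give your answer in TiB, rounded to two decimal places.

8 TB = 8 × 10^12 bytes = 8,000,000,000,000 bytes
1 TiB = 2^40 bytes = 1,099,511,627,776 bytes
8,000,000,000,000 / 1,099,511,627,776 = 7.28 TiB

7.28 TiB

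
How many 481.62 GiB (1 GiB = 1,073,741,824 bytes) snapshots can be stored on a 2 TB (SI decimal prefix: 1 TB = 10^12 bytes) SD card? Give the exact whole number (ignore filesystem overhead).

3

Capacity: 2 TB = 2,000,000,000,000 bytes
Per item: 481.62 GiB = 517,135,537,274.88 bytes
⌊2,000,000,000,000 / 517,135,537,274.88⌋ = 3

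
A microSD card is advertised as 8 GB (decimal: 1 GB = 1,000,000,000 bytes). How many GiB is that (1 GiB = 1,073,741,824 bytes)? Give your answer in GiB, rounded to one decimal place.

7.5 GiB

8 GB × 1,000,000,000 bytes/GB = 8,000,000,000 bytes
1 GiB = 2^30 bytes = 1,073,741,824 bytes
8,000,000,000 / 1,073,741,824 = 7.5 GiB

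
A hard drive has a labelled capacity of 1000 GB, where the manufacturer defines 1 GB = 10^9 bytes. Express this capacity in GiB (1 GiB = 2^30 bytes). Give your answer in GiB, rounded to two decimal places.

1000 GB = 1000 × 10^9 bytes = 1,000,000,000,000 bytes
1 GiB = 1,073,741,824 bytes
1,000,000,000,000 / 1,073,741,824 = 931.32 GiB

931.32 GiB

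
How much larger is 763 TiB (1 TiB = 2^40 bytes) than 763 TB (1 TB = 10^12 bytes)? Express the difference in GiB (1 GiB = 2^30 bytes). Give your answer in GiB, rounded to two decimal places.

70,712.88 GiB

763 TiB = 763 × 1,099,511,627,776 = 838,927,371,993,088 bytes
763 TB = 763 × 1,000,000,000,000 = 763,000,000,000,000 bytes
difference = 75,927,371,993,088 bytes
75,927,371,993,088 / 1,073,741,824 = 70,712.88 GiB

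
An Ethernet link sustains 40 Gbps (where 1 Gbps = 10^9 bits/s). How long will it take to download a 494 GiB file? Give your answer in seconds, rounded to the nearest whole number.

494 GiB = 530,428,461,056 bytes = 4,243,427,688,448 bits
40 Gbps = 40,000,000,000 bits/s
time = 4,243,427,688,448 / 40,000,000,000 = 106 s

106 seconds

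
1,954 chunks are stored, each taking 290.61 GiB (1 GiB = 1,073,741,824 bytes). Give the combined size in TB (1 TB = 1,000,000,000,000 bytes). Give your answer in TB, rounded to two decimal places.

609.73 TB

Total = 1,954 × 290.61 GiB = 567851.94 GiB
= 567851.94 × 1,073,741,824 bytes = 609,726,377,817,538.56 bytes
1 TB = 1,000,000,000,000 bytes
609,726,377,817,538.56 / 1,000,000,000,000 = 609.73 TB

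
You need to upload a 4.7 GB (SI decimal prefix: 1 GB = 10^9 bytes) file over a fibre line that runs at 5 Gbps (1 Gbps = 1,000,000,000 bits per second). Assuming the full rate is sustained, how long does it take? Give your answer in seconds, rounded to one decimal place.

4.7 GB = 4,700,000,000 bytes = 37,600,000,000 bits
5 Gbps = 5,000,000,000 bits/s
time = 37,600,000,000 / 5,000,000,000 = 7.5 s

7.5 seconds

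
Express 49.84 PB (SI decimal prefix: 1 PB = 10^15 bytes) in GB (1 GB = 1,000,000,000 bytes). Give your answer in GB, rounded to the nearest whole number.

49,840,000 GB

49.84 PB × 1,000,000,000,000,000 bytes/PB = 49,840,000,000,000,000 bytes
1 GB = 1,000,000,000 bytes
49,840,000,000,000,000 / 1,000,000,000 = 49,840,000 GB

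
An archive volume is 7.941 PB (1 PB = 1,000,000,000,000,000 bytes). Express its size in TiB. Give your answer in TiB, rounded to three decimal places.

7,222.297 TiB

7.941 PB × 1,000,000,000,000,000 bytes/PB = 7,941,000,000,000,000 bytes
1 TiB = 2^40 bytes = 1,099,511,627,776 bytes
7,941,000,000,000,000 / 1,099,511,627,776 = 7,222.297 TiB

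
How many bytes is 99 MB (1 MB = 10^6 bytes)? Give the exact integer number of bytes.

99,000,000 bytes

99 × 1,000,000 = 99,000,000 bytes  (1 MB = 10^6 bytes)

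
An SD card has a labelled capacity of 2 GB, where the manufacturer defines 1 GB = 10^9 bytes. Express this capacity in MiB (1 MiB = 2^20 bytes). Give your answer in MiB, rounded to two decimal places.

1,907.35 MiB

2 GB × 1,000,000,000 bytes/GB = 2,000,000,000 bytes
1 MiB = 1,048,576 bytes
2,000,000,000 / 1,048,576 = 1,907.35 MiB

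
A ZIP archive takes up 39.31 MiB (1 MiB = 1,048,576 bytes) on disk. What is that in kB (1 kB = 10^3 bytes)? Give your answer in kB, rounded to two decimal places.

41,219.52 kB

39.31 MiB = 39.31 × 2^20 bytes = 41,219,522.56 bytes
1 kB = 1,000 bytes
41,219,522.56 / 1,000 = 41,219.52 kB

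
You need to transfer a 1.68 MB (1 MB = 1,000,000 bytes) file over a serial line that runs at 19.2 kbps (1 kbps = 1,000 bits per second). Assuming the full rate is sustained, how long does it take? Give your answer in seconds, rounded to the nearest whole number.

1.68 MB = 1,680,000 bytes = 13,440,000 bits
19.2 kbps = 19,200 bits/s
time = 13,440,000 / 19,200 = 700 s

700 seconds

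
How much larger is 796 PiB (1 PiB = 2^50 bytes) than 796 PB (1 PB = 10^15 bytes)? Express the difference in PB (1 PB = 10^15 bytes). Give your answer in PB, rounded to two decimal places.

796 PiB = 796 × 1,125,899,906,842,624 = 896,216,325,846,728,704 bytes
796 PB = 796 × 1,000,000,000,000,000 = 796,000,000,000,000,000 bytes
difference = 100,216,325,846,728,704 bytes
100,216,325,846,728,704 / 1,000,000,000,000,000 = 100.22 PB

100.22 PB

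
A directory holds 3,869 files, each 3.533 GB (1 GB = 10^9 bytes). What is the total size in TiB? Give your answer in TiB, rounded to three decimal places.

Total = 3,869 × 3.533 GB = 13669.177 GB
= 13669.177 × 1,000,000,000 bytes = 13,669,177,000,000 bytes
1 TiB = 1,099,511,627,776 bytes
13,669,177,000,000 / 1,099,511,627,776 = 12.432 TiB

12.432 TiB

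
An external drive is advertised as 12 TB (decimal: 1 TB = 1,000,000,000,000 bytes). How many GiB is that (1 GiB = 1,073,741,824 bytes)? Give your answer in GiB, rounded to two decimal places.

11,175.87 GiB

12 TB × 1,000,000,000,000 bytes/TB = 12,000,000,000,000 bytes
1 GiB = 2^30 bytes = 1,073,741,824 bytes
12,000,000,000,000 / 1,073,741,824 = 11,175.87 GiB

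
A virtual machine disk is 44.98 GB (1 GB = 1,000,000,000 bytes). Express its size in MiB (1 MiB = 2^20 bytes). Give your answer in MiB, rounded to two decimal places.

44.98 GB = 44.98 × 10^9 bytes = 44,980,000,000 bytes
1 MiB = 2^20 bytes = 1,048,576 bytes
44,980,000,000 / 1,048,576 = 42,896.27 MiB

42,896.27 MiB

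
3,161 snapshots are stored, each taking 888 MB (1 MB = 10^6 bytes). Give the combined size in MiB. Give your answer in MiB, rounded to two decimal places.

Total = 3,161 × 888 MB = 2,806,968 MB
= 2,806,968 × 1,000,000 bytes = 2,806,968,000,000 bytes
1 MiB = 1,048,576 bytes
2,806,968,000,000 / 1,048,576 = 2,676,933.29 MiB

2,676,933.29 MiB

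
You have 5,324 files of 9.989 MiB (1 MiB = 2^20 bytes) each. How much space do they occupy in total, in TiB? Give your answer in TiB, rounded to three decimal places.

0.051 TiB

Total = 5,324 × 9.989 MiB = 53181.436 MiB
= 53181.436 × 1,048,576 bytes = 55,764,777,435.136 bytes
1 TiB = 1,099,511,627,776 bytes
55,764,777,435.136 / 1,099,511,627,776 = 0.051 TiB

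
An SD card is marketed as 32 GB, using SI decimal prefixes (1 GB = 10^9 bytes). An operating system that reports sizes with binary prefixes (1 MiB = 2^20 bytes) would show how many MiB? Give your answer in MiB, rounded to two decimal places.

32 GB × 1,000,000,000 bytes/GB = 32,000,000,000 bytes
1 MiB = 1,048,576 bytes
32,000,000,000 / 1,048,576 = 30,517.58 MiB

30,517.58 MiB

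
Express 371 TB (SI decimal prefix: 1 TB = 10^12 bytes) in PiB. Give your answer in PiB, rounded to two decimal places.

0.33 PiB

371 TB = 371 × 10^12 bytes = 371,000,000,000,000 bytes
1 PiB = 1,125,899,906,842,624 bytes
371,000,000,000,000 / 1,125,899,906,842,624 = 0.33 PiB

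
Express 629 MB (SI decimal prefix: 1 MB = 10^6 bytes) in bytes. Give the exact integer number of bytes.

629 × 1,000,000 = 629,000,000 bytes  (1 MB = 10^6 bytes)

629,000,000 bytes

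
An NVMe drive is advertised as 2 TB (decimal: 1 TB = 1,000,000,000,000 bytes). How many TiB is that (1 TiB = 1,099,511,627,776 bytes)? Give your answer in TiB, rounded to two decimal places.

2 TB × 1,000,000,000,000 bytes/TB = 2,000,000,000,000 bytes
1 TiB = 1,099,511,627,776 bytes
2,000,000,000,000 / 1,099,511,627,776 = 1.82 TiB

1.82 TiB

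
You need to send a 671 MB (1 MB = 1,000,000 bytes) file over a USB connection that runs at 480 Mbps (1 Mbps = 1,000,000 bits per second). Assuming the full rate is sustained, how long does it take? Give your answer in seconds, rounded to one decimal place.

671 MB = 671,000,000 bytes = 5,368,000,000 bits
480 Mbps = 480,000,000 bits/s
time = 5,368,000,000 / 480,000,000 = 11.2 s

11.2 seconds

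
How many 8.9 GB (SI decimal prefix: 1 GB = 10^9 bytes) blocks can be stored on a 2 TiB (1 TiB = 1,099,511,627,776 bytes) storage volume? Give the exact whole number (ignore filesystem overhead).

247

Capacity: 2 TiB = 2,199,023,255,552 bytes
Per item: 8.9 GB = 8,900,000,000 bytes
⌊2,199,023,255,552 / 8,900,000,000⌋ = 247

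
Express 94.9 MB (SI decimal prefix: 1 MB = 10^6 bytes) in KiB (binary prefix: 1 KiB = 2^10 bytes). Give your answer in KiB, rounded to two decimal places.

92,675.78 KiB

94.9 MB = 94.9 × 10^6 bytes = 94,900,000 bytes
1 KiB = 1,024 bytes
94,900,000 / 1,024 = 92,675.78 KiB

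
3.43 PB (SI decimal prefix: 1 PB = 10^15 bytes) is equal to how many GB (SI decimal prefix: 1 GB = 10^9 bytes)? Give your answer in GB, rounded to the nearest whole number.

3,430,000 GB

3.43 PB × 1,000,000,000,000,000 bytes/PB = 3,430,000,000,000,000 bytes
1 GB = 10^9 bytes = 1,000,000,000 bytes
3,430,000,000,000,000 / 1,000,000,000 = 3,430,000 GB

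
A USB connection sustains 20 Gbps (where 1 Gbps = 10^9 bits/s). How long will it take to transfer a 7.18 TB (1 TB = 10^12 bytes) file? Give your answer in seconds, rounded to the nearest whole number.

7.18 TB = 7,180,000,000,000 bytes = 57,440,000,000,000 bits
20 Gbps = 20,000,000,000 bits/s
time = 57,440,000,000,000 / 20,000,000,000 = 2,872 s

2,872 seconds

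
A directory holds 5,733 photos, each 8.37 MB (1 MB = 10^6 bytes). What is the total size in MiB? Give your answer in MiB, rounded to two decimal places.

Total = 5,733 × 8.37 MB = 47985.21 MB
= 47985.21 × 1,000,000 bytes = 47,985,210,000 bytes
1 MiB = 1,048,576 bytes
47,985,210,000 / 1,048,576 = 45,762.26 MiB

45,762.26 MiB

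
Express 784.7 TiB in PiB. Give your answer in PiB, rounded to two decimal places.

784.7 TiB = 784.7 × 2^40 bytes = 862,786,774,315,827.2 bytes
1 PiB = 2^50 bytes = 1,125,899,906,842,624 bytes
862,786,774,315,827.2 / 1,125,899,906,842,624 = 0.77 PiB

0.77 PiB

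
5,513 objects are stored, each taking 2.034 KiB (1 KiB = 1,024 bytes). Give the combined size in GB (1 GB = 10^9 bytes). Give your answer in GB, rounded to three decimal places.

0.011 GB

Total = 5,513 × 2.034 KiB = 11213.442 KiB
= 11213.442 × 1,024 bytes = 11,482,564.608 bytes
1 GB = 1,000,000,000 bytes
11,482,564.608 / 1,000,000,000 = 0.011 GB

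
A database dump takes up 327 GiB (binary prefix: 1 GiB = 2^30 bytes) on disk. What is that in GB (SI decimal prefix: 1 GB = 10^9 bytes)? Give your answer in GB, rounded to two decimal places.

327 GiB = 327 × 2^30 bytes = 351,113,576,448 bytes
1 GB = 1,000,000,000 bytes
351,113,576,448 / 1,000,000,000 = 351.11 GB

351.11 GB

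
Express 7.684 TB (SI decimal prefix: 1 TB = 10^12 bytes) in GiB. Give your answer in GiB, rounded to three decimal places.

7,156.283 GiB

7.684 TB = 7.684 × 10^12 bytes = 7,684,000,000,000 bytes
1 GiB = 2^30 bytes = 1,073,741,824 bytes
7,684,000,000,000 / 1,073,741,824 = 7,156.283 GiB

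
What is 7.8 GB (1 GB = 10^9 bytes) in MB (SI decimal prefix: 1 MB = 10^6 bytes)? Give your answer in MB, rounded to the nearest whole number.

7,800 MB

7.8 GB × 1,000,000,000 bytes/GB = 7,800,000,000 bytes
1 MB = 10^6 bytes = 1,000,000 bytes
7,800,000,000 / 1,000,000 = 7,800 MB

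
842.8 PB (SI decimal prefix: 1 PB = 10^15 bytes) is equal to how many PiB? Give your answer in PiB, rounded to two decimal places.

842.8 PB × 1,000,000,000,000,000 bytes/PB = 842,800,000,000,000,000 bytes
1 PiB = 2^50 bytes = 1,125,899,906,842,624 bytes
842,800,000,000,000,000 / 1,125,899,906,842,624 = 748.56 PiB

748.56 PiB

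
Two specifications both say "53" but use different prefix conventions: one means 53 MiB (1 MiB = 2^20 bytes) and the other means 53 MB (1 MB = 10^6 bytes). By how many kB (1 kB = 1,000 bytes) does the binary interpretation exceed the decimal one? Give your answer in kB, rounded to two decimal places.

2,574.53 kB

53 MiB = 53 × 1,048,576 = 55,574,528 bytes
53 MB = 53 × 1,000,000 = 53,000,000 bytes
difference = 2,574,528 bytes
2,574,528 / 1,000 = 2,574.53 kB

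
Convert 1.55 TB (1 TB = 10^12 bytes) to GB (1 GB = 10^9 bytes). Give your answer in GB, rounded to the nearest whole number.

1,550 GB

1.55 TB = 1.55 × 10^12 bytes = 1,550,000,000,000 bytes
1 GB = 1,000,000,000 bytes
1,550,000,000,000 / 1,000,000,000 = 1,550 GB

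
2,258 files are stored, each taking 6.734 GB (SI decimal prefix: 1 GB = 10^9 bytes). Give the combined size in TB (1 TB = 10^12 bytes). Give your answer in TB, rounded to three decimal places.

Total = 2,258 × 6.734 GB = 15205.372 GB
= 15205.372 × 1,000,000,000 bytes = 15,205,372,000,000 bytes
1 TB = 1,000,000,000,000 bytes
15,205,372,000,000 / 1,000,000,000,000 = 15.205 TB

15.205 TB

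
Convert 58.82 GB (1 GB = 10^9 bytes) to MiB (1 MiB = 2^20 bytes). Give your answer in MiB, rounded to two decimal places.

56,095.12 MiB

58.82 GB = 58.82 × 10^9 bytes = 58,820,000,000 bytes
1 MiB = 1,048,576 bytes
58,820,000,000 / 1,048,576 = 56,095.12 MiB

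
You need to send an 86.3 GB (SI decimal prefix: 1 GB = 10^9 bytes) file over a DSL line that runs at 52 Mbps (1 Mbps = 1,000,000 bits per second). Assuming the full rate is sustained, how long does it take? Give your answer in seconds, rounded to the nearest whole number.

86.3 GB = 86,300,000,000 bytes = 690,400,000,000 bits
52 Mbps = 52,000,000 bits/s
time = 690,400,000,000 / 52,000,000 = 13,277 s

13,277 seconds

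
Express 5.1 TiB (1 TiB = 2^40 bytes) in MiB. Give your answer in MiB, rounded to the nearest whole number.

5,347,738 MiB

5.1 TiB × 1,099,511,627,776 bytes/TiB = 5,607,509,301,657.6 bytes
1 MiB = 1,048,576 bytes
5,607,509,301,657.6 / 1,048,576 = 5,347,738 MiB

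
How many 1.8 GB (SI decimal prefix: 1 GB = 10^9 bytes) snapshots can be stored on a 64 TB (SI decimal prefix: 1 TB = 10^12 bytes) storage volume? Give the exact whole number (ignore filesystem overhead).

35,555

Capacity: 64 TB = 64,000,000,000,000 bytes
Per item: 1.8 GB = 1,800,000,000 bytes
⌊64,000,000,000,000 / 1,800,000,000⌋ = 35,555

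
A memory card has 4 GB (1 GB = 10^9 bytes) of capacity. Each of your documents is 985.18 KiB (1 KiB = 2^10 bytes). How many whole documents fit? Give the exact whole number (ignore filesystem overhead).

Capacity: 4 GB = 4,000,000,000 bytes
Per item: 985.18 KiB = 1,008,824.32 bytes
⌊4,000,000,000 / 1,008,824.32⌋ = 3,965

3,965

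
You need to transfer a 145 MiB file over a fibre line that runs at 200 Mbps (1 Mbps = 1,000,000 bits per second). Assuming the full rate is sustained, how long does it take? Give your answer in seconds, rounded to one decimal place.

6.1 seconds

145 MiB = 152,043,520 bytes = 1,216,348,160 bits
200 Mbps = 200,000,000 bits/s
time = 1,216,348,160 / 200,000,000 = 6.1 s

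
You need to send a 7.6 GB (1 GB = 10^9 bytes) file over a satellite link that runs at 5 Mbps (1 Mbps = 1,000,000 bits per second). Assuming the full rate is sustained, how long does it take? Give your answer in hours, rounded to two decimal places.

3.38 hours

7.6 GB = 7,600,000,000 bytes = 60,800,000,000 bits
5 Mbps = 5,000,000 bits/s
time = 60,800,000,000 / 5,000,000 = 12,160.0000 s
12,160.0000 s / 3600 = 3.38 hours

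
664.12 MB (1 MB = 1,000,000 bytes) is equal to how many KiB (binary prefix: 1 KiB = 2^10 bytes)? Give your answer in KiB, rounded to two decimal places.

648,554.69 KiB

664.12 MB = 664.12 × 10^6 bytes = 664,120,000 bytes
1 KiB = 2^10 bytes = 1,024 bytes
664,120,000 / 1,024 = 648,554.69 KiB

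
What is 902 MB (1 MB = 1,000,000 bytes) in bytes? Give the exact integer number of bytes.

902 × 1,000,000 = 902,000,000 bytes

902,000,000 bytes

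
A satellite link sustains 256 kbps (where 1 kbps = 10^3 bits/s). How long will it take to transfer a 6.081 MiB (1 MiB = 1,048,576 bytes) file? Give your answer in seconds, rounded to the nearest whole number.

6.081 MiB = 6,376,390.656 bytes = 51,011,125.248 bits
256 kbps = 256,000 bits/s
time = 51,011,125.248 / 256,000 = 199 s

199 seconds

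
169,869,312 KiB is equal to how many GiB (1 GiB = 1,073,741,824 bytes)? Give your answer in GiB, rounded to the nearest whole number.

169,869,312 KiB = 169,869,312 × 2^10 bytes = 173,946,175,488 bytes
1 GiB = 1,073,741,824 bytes
173,946,175,488 / 1,073,741,824 = 162 GiB

162 GiB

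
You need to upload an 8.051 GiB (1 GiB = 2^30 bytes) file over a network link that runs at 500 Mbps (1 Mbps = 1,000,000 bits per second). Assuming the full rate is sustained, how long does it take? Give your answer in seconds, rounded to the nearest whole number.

8.051 GiB = 8,644,695,425.024 bytes = 69,157,563,400.192 bits
500 Mbps = 500,000,000 bits/s
time = 69,157,563,400.192 / 500,000,000 = 138 s

138 seconds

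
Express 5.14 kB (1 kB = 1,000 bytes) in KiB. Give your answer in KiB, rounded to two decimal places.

5.14 kB × 1,000 bytes/kB = 5,140 bytes
1 KiB = 1,024 bytes
5,140 / 1,024 = 5.02 KiB

5.02 KiB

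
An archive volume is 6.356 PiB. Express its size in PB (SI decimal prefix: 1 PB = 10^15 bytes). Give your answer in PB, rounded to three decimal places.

7.156 PB

6.356 PiB × 1,125,899,906,842,624 bytes/PiB = 7,156,219,807,891,718.144 bytes
1 PB = 1,000,000,000,000,000 bytes
7,156,219,807,891,718.144 / 1,000,000,000,000,000 = 7.156 PB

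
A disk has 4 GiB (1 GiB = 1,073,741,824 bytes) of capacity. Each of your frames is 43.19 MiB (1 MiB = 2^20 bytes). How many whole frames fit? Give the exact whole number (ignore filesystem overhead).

94

Capacity: 4 GiB = 4,294,967,296 bytes
Per item: 43.19 MiB = 45,287,997.44 bytes
⌊4,294,967,296 / 45,287,997.44⌋ = 94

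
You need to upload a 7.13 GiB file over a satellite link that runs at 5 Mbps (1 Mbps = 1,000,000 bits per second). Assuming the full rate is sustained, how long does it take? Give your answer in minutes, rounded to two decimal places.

7.13 GiB = 7,655,779,205.12 bytes = 61,246,233,640.96 bits
5 Mbps = 5,000,000 bits/s
time = 61,246,233,640.96 / 5,000,000 = 12,249.247 s
12,249.247 s / 60 = 204.15 minutes

204.15 minutes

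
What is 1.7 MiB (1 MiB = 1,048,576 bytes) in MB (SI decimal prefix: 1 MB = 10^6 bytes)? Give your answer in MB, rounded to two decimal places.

1.78 MB

1.7 MiB = 1.7 × 2^20 bytes = 1,782,579.2 bytes
1 MB = 1,000,000 bytes
1,782,579.2 / 1,000,000 = 1.78 MB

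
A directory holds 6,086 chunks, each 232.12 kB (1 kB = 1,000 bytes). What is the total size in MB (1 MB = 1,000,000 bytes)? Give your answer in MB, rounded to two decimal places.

Total = 6,086 × 232.12 kB = 1412682.32 kB
= 1412682.32 × 1,000 bytes = 1,412,682,320 bytes
1 MB = 1,000,000 bytes
1,412,682,320 / 1,000,000 = 1,412.68 MB

1,412.68 MB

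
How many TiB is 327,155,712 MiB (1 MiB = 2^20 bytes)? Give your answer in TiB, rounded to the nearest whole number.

327,155,712 MiB × 1,048,576 bytes/MiB = 343,047,627,866,112 bytes
1 TiB = 2^40 bytes = 1,099,511,627,776 bytes
343,047,627,866,112 / 1,099,511,627,776 = 312 TiB

312 TiB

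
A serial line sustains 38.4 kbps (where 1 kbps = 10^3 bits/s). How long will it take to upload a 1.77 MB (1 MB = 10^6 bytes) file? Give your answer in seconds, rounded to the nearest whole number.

1.77 MB = 1,770,000 bytes = 14,160,000 bits
38.4 kbps = 38,400 bits/s
time = 14,160,000 / 38,400 = 369 s

369 seconds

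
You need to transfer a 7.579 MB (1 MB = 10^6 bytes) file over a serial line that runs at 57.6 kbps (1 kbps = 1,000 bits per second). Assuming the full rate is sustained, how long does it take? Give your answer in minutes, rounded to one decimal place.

17.5 minutes

7.579 MB = 7,579,000 bytes = 60,632,000 bits
57.6 kbps = 57,600 bits/s
time = 60,632,000 / 57,600 = 1,052.64 s
1,052.64 s / 60 = 17.5 minutes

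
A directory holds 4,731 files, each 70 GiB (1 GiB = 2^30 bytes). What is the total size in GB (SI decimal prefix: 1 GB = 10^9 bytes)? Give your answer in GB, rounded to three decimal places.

355,591.080 GB

Total = 4,731 × 70 GiB = 331,170 GiB
= 331,170 × 1,073,741,824 bytes = 355,591,079,854,080 bytes
1 GB = 1,000,000,000 bytes
355,591,079,854,080 / 1,000,000,000 = 355,591.080 GB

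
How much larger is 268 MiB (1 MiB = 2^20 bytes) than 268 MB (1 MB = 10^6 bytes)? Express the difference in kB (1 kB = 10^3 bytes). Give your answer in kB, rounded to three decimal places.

268 MiB = 268 × 1,048,576 = 281,018,368 bytes
268 MB = 268 × 1,000,000 = 268,000,000 bytes
difference = 13,018,368 bytes
13,018,368 / 1,000 = 13,018.368 kB

13,018.368 kB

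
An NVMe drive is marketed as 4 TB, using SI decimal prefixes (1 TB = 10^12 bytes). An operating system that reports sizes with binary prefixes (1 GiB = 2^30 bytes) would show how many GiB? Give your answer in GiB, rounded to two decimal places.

3,725.29 GiB

4 TB = 4 × 10^12 bytes = 4,000,000,000,000 bytes
1 GiB = 2^30 bytes = 1,073,741,824 bytes
4,000,000,000,000 / 1,073,741,824 = 3,725.29 GiB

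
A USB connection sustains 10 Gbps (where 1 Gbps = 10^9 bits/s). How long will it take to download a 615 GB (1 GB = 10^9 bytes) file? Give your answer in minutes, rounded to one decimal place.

615 GB = 615,000,000,000 bytes = 4,920,000,000,000 bits
10 Gbps = 10,000,000,000 bits/s
time = 4,920,000,000,000 / 10,000,000,000 = 492.00 s
492.00 s / 60 = 8.2 minutes

8.2 minutes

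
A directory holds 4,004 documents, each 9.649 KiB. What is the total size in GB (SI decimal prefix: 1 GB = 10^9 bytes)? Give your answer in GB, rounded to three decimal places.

Total = 4,004 × 9.649 KiB = 38634.596 KiB
= 38634.596 × 1,024 bytes = 39,561,826.304 bytes
1 GB = 1,000,000,000 bytes
39,561,826.304 / 1,000,000,000 = 0.040 GB

0.040 GB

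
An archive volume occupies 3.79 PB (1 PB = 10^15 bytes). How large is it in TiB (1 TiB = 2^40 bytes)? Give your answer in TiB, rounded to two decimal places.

3,446.98 TiB

3.79 PB = 3.79 × 10^15 bytes = 3,790,000,000,000,000 bytes
1 TiB = 2^40 bytes = 1,099,511,627,776 bytes
3,790,000,000,000,000 / 1,099,511,627,776 = 3,446.98 TiB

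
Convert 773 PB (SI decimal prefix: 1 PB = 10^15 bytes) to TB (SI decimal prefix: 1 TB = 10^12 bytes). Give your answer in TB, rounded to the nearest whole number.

773 PB = 773 × 10^15 bytes = 773,000,000,000,000,000 bytes
1 TB = 10^12 bytes = 1,000,000,000,000 bytes
773,000,000,000,000,000 / 1,000,000,000,000 = 773,000 TB

773,000 TB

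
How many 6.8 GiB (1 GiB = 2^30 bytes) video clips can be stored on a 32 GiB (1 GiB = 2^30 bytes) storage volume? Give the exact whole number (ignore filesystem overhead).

Capacity: 32 GiB = 34,359,738,368 bytes
Per item: 6.8 GiB = 7,301,444,403.2 bytes
⌊34,359,738,368 / 7,301,444,403.2⌋ = 4

4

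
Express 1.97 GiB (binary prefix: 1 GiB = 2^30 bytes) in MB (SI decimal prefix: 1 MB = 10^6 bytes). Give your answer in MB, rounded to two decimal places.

2,115.27 MB

1.97 GiB = 1.97 × 2^30 bytes = 2,115,271,393.28 bytes
1 MB = 10^6 bytes = 1,000,000 bytes
2,115,271,393.28 / 1,000,000 = 2,115.27 MB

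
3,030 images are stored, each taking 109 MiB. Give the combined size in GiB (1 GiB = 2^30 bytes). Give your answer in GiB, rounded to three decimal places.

Total = 3,030 × 109 MiB = 330,270 MiB
= 330,270 × 1,048,576 bytes = 346,313,195,520 bytes
1 GiB = 1,073,741,824 bytes
346,313,195,520 / 1,073,741,824 = 322.529 GiB

322.529 GiB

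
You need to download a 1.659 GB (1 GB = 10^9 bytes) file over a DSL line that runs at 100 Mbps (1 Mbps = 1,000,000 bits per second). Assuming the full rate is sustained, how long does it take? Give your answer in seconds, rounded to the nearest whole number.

1.659 GB = 1,659,000,000 bytes = 13,272,000,000 bits
100 Mbps = 100,000,000 bits/s
time = 13,272,000,000 / 100,000,000 = 133 s

133 seconds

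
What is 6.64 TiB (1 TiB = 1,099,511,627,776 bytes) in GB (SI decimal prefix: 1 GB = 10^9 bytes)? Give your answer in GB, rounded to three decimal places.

7,300.757 GB

6.64 TiB = 6.64 × 2^40 bytes = 7,300,757,208,432.64 bytes
1 GB = 1,000,000,000 bytes
7,300,757,208,432.64 / 1,000,000,000 = 7,300.757 GB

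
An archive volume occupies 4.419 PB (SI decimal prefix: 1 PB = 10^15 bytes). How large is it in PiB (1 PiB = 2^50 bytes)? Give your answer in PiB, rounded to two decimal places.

4.419 PB × 1,000,000,000,000,000 bytes/PB = 4,419,000,000,000,000 bytes
1 PiB = 1,125,899,906,842,624 bytes
4,419,000,000,000,000 / 1,125,899,906,842,624 = 3.92 PiB

3.92 PiB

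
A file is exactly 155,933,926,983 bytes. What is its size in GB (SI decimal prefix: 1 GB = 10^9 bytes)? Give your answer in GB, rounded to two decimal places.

155,933,926,983 bytes given.
1 GB = 10^9 bytes = 1,000,000,000 bytes
155,933,926,983 / 1,000,000,000 = 155.93 GB

155.93 GB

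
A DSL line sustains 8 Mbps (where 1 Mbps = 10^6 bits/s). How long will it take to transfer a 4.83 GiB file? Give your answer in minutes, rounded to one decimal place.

86.4 minutes

4.83 GiB = 5,186,173,009.92 bytes = 41,489,384,079.36 bits
8 Mbps = 8,000,000 bits/s
time = 41,489,384,079.36 / 8,000,000 = 5,186.17 s
5,186.17 s / 60 = 86.4 minutes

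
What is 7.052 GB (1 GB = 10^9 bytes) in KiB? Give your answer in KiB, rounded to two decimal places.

7.052 GB = 7.052 × 10^9 bytes = 7,052,000,000 bytes
1 KiB = 2^10 bytes = 1,024 bytes
7,052,000,000 / 1,024 = 6,886,718.75 KiB

6,886,718.75 KiB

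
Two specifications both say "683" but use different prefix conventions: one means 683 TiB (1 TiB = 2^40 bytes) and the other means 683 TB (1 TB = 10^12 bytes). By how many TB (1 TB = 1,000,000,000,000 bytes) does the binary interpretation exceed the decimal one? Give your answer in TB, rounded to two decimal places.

683 TiB = 683 × 1,099,511,627,776 = 750,966,441,771,008 bytes
683 TB = 683 × 1,000,000,000,000 = 683,000,000,000,000 bytes
difference = 67,966,441,771,008 bytes
67,966,441,771,008 / 1,000,000,000,000 = 67.97 TB

67.97 TB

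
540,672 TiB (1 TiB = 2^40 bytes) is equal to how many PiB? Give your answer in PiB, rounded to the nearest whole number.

540,672 TiB × 1,099,511,627,776 bytes/TiB = 594,475,150,812,905,472 bytes
1 PiB = 2^50 bytes = 1,125,899,906,842,624 bytes
594,475,150,812,905,472 / 1,125,899,906,842,624 = 528 PiB

528 PiB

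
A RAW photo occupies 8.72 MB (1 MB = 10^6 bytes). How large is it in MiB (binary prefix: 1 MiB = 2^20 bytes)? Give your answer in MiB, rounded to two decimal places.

8.32 MiB

8.72 MB = 8.72 × 10^6 bytes = 8,720,000 bytes
1 MiB = 2^20 bytes = 1,048,576 bytes
8,720,000 / 1,048,576 = 8.32 MiB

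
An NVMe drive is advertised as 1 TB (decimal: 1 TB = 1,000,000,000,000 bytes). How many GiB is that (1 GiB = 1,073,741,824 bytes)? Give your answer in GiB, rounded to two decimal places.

931.32 GiB

1 TB = 1 × 10^12 bytes = 1,000,000,000,000 bytes
1 GiB = 1,073,741,824 bytes
1,000,000,000,000 / 1,073,741,824 = 931.32 GiB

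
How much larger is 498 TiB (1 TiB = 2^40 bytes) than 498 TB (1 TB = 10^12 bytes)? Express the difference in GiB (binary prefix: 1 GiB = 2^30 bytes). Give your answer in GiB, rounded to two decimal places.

46,153.36 GiB

498 TiB = 498 × 1,099,511,627,776 = 547,556,790,632,448 bytes
498 TB = 498 × 1,000,000,000,000 = 498,000,000,000,000 bytes
difference = 49,556,790,632,448 bytes
49,556,790,632,448 / 1,073,741,824 = 46,153.36 GiB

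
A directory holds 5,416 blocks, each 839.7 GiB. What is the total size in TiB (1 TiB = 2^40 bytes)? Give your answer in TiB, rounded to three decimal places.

Total = 5,416 × 839.7 GiB = 4547815.2 GiB
= 4547815.2 × 1,073,741,824 bytes = 4,883,179,388,062,924.8 bytes
1 TiB = 1,099,511,627,776 bytes
4,883,179,388,062,924.8 / 1,099,511,627,776 = 4,441.226 TiB

4,441.226 TiB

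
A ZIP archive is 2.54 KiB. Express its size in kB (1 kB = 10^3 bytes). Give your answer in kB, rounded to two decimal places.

2.60 kB

2.54 KiB = 2.54 × 2^10 bytes = 2,600.96 bytes
1 kB = 10^3 bytes = 1,000 bytes
2,600.96 / 1,000 = 2.60 kB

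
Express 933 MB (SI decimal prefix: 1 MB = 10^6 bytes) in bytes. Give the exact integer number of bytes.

933 × 1,000,000 = 933,000,000 bytes  (1 MB = 10^6 bytes)

933,000,000 bytes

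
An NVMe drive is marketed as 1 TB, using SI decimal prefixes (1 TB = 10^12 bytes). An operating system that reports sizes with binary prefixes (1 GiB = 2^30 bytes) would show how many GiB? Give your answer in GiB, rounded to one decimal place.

1 TB = 1 × 10^12 bytes = 1,000,000,000,000 bytes
1 GiB = 2^30 bytes = 1,073,741,824 bytes
1,000,000,000,000 / 1,073,741,824 = 931.3 GiB

931.3 GiB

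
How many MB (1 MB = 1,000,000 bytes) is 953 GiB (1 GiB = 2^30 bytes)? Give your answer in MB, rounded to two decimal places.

1,023,275.96 MB

953 GiB × 1,073,741,824 bytes/GiB = 1,023,275,958,272 bytes
1 MB = 10^6 bytes = 1,000,000 bytes
1,023,275,958,272 / 1,000,000 = 1,023,275.96 MB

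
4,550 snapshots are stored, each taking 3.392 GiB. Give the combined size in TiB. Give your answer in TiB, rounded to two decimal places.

15.07 TiB

Total = 4,550 × 3.392 GiB = 15433.6 GiB
= 15433.6 × 1,073,741,824 bytes = 16,571,701,814,886.4 bytes
1 TiB = 1,099,511,627,776 bytes
16,571,701,814,886.4 / 1,099,511,627,776 = 15.07 TiB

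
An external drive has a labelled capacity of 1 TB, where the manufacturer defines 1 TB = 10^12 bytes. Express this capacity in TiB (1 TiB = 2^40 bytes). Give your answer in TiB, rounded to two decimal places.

1 TB × 1,000,000,000,000 bytes/TB = 1,000,000,000,000 bytes
1 TiB = 1,099,511,627,776 bytes
1,000,000,000,000 / 1,099,511,627,776 = 0.91 TiB

0.91 TiB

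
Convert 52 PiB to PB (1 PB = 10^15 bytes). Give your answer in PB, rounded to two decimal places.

52 PiB × 1,125,899,906,842,624 bytes/PiB = 58,546,795,155,816,448 bytes
1 PB = 1,000,000,000,000,000 bytes
58,546,795,155,816,448 / 1,000,000,000,000,000 = 58.55 PB

58.55 PB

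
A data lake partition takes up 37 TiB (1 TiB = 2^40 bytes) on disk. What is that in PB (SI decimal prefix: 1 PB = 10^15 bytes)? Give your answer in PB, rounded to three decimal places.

37 TiB × 1,099,511,627,776 bytes/TiB = 40,681,930,227,712 bytes
1 PB = 1,000,000,000,000,000 bytes
40,681,930,227,712 / 1,000,000,000,000,000 = 0.041 PB

0.041 PB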